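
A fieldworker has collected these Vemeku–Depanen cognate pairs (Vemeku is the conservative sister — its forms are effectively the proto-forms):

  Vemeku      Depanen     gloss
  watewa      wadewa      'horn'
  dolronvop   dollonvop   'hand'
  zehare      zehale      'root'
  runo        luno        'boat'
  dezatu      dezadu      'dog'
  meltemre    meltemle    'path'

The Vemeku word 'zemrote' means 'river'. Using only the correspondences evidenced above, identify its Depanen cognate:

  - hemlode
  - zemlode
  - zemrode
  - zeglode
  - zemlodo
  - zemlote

dolronvop ~ dollonvop — Vemeku r corresponds to Depanen l after a consonant, before a back vowel.
watewa ~ wadewa — Vemeku t corresponds to Depanen d between vowels (before a front vowel).
Applying these to Vemeku 'zemrote':
  zemrote → zemlote   (r→l after a consonant, before a back vowel)
  zemlote → zemlode   (t→d between vowels (before a front vowel))
So the Depanen cognate is 'zemlode'.

zemlode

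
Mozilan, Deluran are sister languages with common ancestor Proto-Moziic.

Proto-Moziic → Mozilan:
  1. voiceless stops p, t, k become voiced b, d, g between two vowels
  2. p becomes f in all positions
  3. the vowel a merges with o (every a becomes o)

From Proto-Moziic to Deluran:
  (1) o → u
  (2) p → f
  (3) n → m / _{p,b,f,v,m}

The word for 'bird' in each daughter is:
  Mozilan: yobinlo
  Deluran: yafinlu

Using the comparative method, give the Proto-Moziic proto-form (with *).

*yapinlo

Position 2: Mozilan has o, Deluran has a. Deluran preserves a here (none of its changes turn any other segment into a), so the proto-segment is *a.
Position 7: Mozilan has o, Deluran has u. Taking the neighbouring segments as reconstructed: Mozilan o could go back to *a or *o; Deluran u could go back to *o or *u — the one source consistent with every daughter is *o.
This points to *yapinlo. Verify forward in each daughter:
Mozilan: *yapinlo > yabinlo > yobinlo  (by intervocalic voicing, vowel merger)
Deluran: *yapinlo > yapinlu > yafinlu  (by vowel merger, unconditioned shift)
*yapinlo is the unique common source.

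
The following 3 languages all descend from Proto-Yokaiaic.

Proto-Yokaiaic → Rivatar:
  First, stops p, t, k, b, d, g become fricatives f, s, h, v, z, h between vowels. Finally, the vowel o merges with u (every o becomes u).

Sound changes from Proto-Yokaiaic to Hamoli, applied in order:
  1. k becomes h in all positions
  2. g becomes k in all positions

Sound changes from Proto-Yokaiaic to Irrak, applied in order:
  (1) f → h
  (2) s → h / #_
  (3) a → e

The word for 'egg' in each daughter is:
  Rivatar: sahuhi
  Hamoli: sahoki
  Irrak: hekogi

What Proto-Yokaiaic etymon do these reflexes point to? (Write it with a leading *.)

*sakogi

Position 4: Rivatar has u, Hamoli has o, Irrak has o. Hamoli preserves o here (none of its changes turn any other segment into o), so the proto-segment is *o.
Position 3: Rivatar has h, Hamoli has h, Irrak has k. Irrak preserves k here (none of its changes turn any other segment into k), so the proto-segment is *k.
This points to *sakogi. Verify forward in each daughter:
Rivatar: *sakogi
  sakogi → sahohi   [intervocalic lenition]
  sahohi → sahuhi   [vowel merger]
  giving Rivatar sahuhi.
Hamoli: *sakogi
  sakogi → sahogi   [unconditioned shift]
  sahogi → sahoki   [unconditioned shift]
  giving Hamoli sahoki.
Irrak: *sakogi
  sakogi (rule 1 does not apply)
  sakogi → hakogi   [debuccalisation]
  hakogi → hekogi   [vowel merger]
  giving Irrak hekogi.
*sakogi is the unique common source.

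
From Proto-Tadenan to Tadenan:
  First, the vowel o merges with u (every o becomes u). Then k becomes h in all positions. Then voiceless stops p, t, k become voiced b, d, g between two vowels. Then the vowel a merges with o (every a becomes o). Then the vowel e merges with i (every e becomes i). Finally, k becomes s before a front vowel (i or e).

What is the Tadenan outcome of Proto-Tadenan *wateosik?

wodiusih

Tadenan: start from *wateosik.
  rule 1 (vowel merger): wateosik → wateusik
  rule 2 (unconditioned shift): wateusik → wateusih
  rule 3 (intervocalic voicing): wateusih → wadeusih
  rule 4 (vowel merger): wadeusih → wodeusih
  rule 5 (vowel merger): wodeusih → wodiusih
  rule 6: no change — wodiusih
  ⇒ Tadenan wodiusih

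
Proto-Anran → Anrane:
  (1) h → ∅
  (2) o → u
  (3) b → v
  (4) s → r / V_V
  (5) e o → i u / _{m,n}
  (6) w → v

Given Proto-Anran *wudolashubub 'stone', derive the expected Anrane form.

Anrane: start from *wudolashubub.
  rule 1 (h-loss): wudolashubub → wudolasubub
  rule 2 (vowel merger): wudolasubub → wudulasubub
  rule 3 (unconditioned shift): wudulasubub → wudulasuvuv
  rule 4 (rhotacism): wudulasuvuv → wudularuvuv
  rule 5: no change — wudularuvuv
  rule 6 (unconditioned shift): wudularuvuv → vudularuvuv
  ⇒ Anrane vudularuvuv

vudularuvuv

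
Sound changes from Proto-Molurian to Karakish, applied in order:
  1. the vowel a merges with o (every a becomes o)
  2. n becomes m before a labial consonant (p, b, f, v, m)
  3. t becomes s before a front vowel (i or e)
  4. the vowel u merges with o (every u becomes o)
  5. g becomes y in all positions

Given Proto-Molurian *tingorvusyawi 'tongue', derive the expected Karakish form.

sinyorvosyowi

Karakish: *tingorvusyawi
  tingorvusyawi → tingorvusyowi   [vowel merger]
  tingorvusyowi (rule 2 does not apply)
  tingorvusyowi → singorvusyowi   [palatalisation]
  singorvusyowi → singorvosyowi   [vowel merger]
  singorvosyowi → sinyorvosyowi   [unconditioned shift]
  giving Karakish sinyorvosyowi.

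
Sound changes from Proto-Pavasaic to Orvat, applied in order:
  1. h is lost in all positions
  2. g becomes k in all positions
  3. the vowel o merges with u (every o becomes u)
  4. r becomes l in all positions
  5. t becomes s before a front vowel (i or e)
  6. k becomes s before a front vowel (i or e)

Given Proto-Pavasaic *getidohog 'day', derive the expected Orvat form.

sesiduuk

Orvat: *getidohog > getidoog > ketidook > ketiduuk > kesiduuk > sesiduuk  (by h-loss, unconditioned shift, vowel merger, palatalisation, palatalisation)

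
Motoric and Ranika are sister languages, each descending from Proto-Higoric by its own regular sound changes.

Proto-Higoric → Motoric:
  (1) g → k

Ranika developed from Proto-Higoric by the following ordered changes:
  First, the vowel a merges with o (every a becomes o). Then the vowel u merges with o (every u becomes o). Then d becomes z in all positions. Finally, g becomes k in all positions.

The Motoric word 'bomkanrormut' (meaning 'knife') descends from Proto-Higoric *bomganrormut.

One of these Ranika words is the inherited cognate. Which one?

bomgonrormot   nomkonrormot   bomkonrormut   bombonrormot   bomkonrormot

bomkonrormot

Ranika: *bomganrormut
  bomganrormut → bomgonrormut   [vowel merger]
  bomgonrormut → bomgonrormot   [vowel merger]
  bomgonrormot (rule 3 does not apply)
  bomgonrormot → bomkonrormot   [unconditioned shift]
  giving Ranika bomkonrormot.
Only 'bomkonrormot' matches the regular Ranika development of *bomganrormut.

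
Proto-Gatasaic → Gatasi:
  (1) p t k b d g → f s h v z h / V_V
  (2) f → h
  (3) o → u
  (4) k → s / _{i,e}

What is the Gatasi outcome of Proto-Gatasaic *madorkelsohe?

mazurselsuhe

Gatasi: start from *madorkelsohe.
  rule 1 (intervocalic lenition): madorkelsohe → mazorkelsohe
  rule 2: no change — mazorkelsohe
  rule 3 (vowel merger): mazorkelsohe → mazurkelsuhe
  rule 4 (palatalisation): mazurkelsuhe → mazurselsuhe
  ⇒ Gatasi mazurselsuhe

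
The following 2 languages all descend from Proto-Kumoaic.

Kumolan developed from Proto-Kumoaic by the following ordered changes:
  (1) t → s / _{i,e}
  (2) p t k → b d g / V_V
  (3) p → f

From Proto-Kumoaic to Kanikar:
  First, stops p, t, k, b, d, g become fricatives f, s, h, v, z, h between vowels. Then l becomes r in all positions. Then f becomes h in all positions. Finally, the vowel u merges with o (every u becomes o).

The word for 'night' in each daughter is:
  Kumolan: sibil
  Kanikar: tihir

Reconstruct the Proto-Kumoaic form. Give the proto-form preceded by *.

*tipil

Position 3: Kumolan has b, Kanikar has h. Taking the neighbouring segments as reconstructed: Kumolan b could go back to *p or *b; Kanikar h could go back to *p or *k or *g or *f or *h — the one source consistent with every daughter is *p.
Position 1: Kumolan has s, Kanikar has t. Kanikar preserves t here (none of its changes turn any other segment into t), so the proto-segment is *t.
Position 5: Kumolan has l, Kanikar has r. Kumolan preserves l here (none of its changes turn any other segment into l), so the proto-segment is *l.
The remaining positions agree across the daughters. Check the candidate against every language:
Kumolan: *tipil
  tipil → sipil   [palatalisation]
  sipil → sibil   [intervocalic voicing]
  sibil (rule 3 does not apply)
  giving Kumolan sibil.
Kanikar: *tipil
  tipil → tifil   [intervocalic lenition]
  tifil → tifir   [unconditioned shift]
  tifir → tihir   [unconditioned shift]
  tihir (rule 4 does not apply)
  giving Kanikar tihir.
No other proto-form is consistent with every reflex, so the reconstruction is *tipil.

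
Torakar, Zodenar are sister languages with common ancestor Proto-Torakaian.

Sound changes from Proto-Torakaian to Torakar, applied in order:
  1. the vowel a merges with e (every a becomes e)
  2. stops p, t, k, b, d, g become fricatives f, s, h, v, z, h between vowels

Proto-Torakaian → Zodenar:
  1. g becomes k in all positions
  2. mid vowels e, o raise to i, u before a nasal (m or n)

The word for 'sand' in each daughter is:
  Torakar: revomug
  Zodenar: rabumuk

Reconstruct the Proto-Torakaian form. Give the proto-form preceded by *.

Position 4: Torakar has o, Zodenar has u. Torakar preserves o here (none of its changes turn any other segment into o), so the proto-segment is *o.
Position 3: Torakar has v, Zodenar has b. Zodenar preserves b here (none of its changes turn any other segment into b), so the proto-segment is *b.
This points to *rabomug. Verify forward in each daughter:
Torakar: start from *rabomug.
  rule 1 (vowel merger): rabomug → rebomug
  rule 2 (intervocalic lenition): rebomug → revomug
  ⇒ Torakar revomug
Zodenar: *rabomug > rabomuk > rabumuk  (by unconditioned shift, pre-nasal raising)
Only *rabomug yields all of Torakar revomug, Zodenar rabumuk.

*rabomug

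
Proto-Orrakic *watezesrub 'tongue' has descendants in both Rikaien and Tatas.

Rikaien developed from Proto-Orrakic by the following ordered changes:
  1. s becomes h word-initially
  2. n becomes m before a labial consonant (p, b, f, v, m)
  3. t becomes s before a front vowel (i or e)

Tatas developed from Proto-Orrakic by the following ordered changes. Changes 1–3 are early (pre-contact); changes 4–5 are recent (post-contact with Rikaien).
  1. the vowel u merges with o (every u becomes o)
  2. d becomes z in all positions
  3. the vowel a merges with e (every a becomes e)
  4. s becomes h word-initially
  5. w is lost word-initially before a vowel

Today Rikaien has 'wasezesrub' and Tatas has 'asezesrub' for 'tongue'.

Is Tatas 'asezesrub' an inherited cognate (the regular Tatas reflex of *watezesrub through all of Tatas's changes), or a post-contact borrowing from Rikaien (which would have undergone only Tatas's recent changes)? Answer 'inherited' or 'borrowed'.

If inherited, *watezesrub would pass through all of Tatas's changes:
Tatas: *watezesrub > watezesrob > wetezesrob > etezesrob  (by vowel merger, vowel merger, glide loss)
If borrowed from Rikaien 'wasezesrub' after the early changes, it would undergo only the recent ones:
  rule 4 (debuccalisation): no change (wasezesrub)
  rule 5 (glide loss): wasezesrub → asezesrub
  ⇒ as a loan: asezesrub
Tatas 'asezesrub' matches the loan outcome 'asezesrub', not the inherited 'etezesrob' — it skipped the early Tatas changes, so it was borrowed from Rikaien.

borrowed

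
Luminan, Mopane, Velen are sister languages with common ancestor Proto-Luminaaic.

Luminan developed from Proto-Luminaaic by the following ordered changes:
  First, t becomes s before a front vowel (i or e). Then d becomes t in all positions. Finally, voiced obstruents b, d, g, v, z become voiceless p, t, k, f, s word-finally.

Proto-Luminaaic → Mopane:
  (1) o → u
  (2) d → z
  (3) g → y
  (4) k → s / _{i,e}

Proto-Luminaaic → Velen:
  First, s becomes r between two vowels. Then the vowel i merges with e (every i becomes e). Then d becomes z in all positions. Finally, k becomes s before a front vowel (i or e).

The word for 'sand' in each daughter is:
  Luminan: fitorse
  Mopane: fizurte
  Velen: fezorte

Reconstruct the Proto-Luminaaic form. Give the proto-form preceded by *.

*fidorte

Position 6: Luminan has s, Mopane has t, Velen has t. Mopane preserves t here (none of its changes turn any other segment into t), so the proto-segment is *t.
Position 2: Luminan has i, Mopane has i, Velen has e. Luminan preserves i here (none of its changes turn any other segment into i), so the proto-segment is *i.
Position 4: Luminan has o, Mopane has u, Velen has o. Luminan preserves o here (none of its changes turn any other segment into o), so the proto-segment is *o.
Verify the candidate proto-form against each daughter:
Luminan: *fidorte
  fidorte → fidorse   [palatalisation]
  fidorse → fitorse   [unconditioned shift]
  fitorse (rule 3 does not apply)
  giving Luminan fitorse.
Mopane: start from *fidorte.
  rule 1 (vowel merger): fidorte → fidurte
  rule 2 (unconditioned shift): fidurte → fizurte
  rule 3: no change — fizurte
  rule 4: no change — fizurte
  ⇒ Mopane fizurte
Velen: *fidorte > fedorte > fezorte  (by vowel merger, unconditioned shift)
Only *fidorte yields all of Luminan fitorse, Mopane fizurte, Velen fezorte.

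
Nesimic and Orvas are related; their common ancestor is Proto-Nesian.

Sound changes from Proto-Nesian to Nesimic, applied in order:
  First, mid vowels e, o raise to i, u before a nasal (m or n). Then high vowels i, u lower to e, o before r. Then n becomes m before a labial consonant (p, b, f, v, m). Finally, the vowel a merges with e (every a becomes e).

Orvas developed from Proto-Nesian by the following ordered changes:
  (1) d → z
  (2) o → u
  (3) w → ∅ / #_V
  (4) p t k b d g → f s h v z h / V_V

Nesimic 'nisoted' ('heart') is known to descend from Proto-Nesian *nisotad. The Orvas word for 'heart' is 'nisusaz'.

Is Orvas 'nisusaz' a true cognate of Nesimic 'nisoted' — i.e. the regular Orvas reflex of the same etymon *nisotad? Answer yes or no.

Derive the expected Orvas reflex of *nisotad:
Orvas: *nisotad
  nisotad → nisotaz   [unconditioned shift]
  nisotaz → nisutaz   [vowel merger]
  nisutaz (rule 3 does not apply)
  nisutaz → nisusaz   [intervocalic lenition]
  giving Orvas nisusaz.
Orvas 'nisusaz' matches the regular reflex exactly, so the pair is cognate.

yes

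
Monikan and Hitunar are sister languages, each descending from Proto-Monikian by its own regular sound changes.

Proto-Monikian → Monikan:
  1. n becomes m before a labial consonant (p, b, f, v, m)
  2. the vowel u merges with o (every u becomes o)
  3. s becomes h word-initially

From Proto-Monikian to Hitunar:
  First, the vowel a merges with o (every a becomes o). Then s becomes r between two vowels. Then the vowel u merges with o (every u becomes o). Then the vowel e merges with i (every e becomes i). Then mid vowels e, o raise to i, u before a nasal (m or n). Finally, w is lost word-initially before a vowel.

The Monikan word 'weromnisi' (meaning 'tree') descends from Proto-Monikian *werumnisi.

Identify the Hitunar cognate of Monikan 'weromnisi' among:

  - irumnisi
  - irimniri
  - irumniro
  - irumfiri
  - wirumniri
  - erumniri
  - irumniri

Hitunar: *werumnisi
  werumnisi (rule 1 does not apply)
  werumnisi → werumniri   [rhotacism]
  werumniri → weromniri   [vowel merger]
  weromniri → wiromniri   [vowel merger]
  wiromniri → wirumniri   [pre-nasal raising]
  wirumniri → irumniri   [glide loss]
  giving Hitunar irumniri.

irumniri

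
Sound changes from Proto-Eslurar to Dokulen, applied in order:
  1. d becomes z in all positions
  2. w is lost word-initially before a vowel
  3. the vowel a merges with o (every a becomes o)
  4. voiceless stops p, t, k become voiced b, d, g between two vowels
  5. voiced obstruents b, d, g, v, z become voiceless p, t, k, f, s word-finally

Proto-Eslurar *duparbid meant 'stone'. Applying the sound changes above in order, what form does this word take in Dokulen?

Dokulen: start from *duparbid.
  rule 1 (unconditioned shift): duparbid → zuparbiz
  rule 2: no change — zuparbiz
  rule 3 (vowel merger): zuparbiz → zuporbiz
  rule 4 (intervocalic voicing): zuporbiz → zuborbiz
  rule 5 (final devoicing): zuborbiz → zuborbis
  ⇒ Dokulen zuborbis

zuborbis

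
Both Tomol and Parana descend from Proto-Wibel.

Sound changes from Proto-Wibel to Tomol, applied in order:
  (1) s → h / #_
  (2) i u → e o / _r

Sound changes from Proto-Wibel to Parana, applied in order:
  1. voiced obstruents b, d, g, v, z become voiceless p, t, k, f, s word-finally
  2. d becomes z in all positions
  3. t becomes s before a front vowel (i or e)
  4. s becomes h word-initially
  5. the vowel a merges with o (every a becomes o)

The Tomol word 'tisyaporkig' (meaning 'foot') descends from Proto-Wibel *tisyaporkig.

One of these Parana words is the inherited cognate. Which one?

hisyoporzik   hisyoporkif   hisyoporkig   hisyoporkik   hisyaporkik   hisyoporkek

hisyoporkik

Parana: *tisyaporkig > tisyaporkik > sisyaporkik > hisyaporkik > hisyoporkik  (by final devoicing, palatalisation, debuccalisation, vowel merger)
Only 'hisyoporkik' matches the regular Parana development of *tisyaporkig.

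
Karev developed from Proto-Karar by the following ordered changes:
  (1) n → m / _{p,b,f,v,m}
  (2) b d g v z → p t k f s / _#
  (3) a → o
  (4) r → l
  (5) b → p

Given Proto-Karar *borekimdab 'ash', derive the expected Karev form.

polekimdop

Karev: *borekimdab > borekimdap > borekimdop > bolekimdop > polekimdop  (by final devoicing, vowel merger, unconditioned shift, unconditioned shift)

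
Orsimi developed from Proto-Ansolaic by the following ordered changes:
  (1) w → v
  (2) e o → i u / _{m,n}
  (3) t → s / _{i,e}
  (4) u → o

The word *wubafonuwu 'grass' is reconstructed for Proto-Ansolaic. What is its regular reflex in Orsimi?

Orsimi: *wubafonuwu
  wubafonuwu → vubafonuvu   [unconditioned shift]
  vubafonuvu → vubafunuvu   [pre-nasal raising]
  vubafunuvu (rule 3 does not apply)
  vubafunuvu → vobafonovo   [vowel merger]
  giving Orsimi vobafonovo.

vobafonovo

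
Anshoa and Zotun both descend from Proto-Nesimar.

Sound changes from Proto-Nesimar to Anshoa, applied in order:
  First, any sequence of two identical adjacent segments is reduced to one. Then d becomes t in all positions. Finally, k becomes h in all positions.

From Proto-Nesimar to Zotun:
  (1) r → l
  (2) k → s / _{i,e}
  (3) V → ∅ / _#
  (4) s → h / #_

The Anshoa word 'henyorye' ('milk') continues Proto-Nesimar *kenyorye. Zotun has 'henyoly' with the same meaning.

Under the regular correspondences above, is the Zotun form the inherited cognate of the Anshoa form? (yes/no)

yes

Derive the expected Zotun reflex of *kenyorye:
Zotun: *kenyorye > kenyolye > senyolye > senyoly > henyoly  (by unconditioned shift, palatalisation, apocope, debuccalisation)
Zotun 'henyoly' matches the regular reflex exactly, so the pair is cognate.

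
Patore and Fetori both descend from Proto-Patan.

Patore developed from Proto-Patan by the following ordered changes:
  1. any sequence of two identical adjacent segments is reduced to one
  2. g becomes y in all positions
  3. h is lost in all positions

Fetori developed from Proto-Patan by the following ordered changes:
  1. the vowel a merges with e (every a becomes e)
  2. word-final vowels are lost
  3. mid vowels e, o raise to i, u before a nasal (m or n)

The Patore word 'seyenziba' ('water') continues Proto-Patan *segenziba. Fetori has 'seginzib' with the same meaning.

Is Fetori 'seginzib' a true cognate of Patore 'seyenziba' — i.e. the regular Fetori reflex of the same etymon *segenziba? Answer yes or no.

Derive the expected Fetori reflex of *segenziba:
Fetori: *segenziba > segenzibe > segenzib > seginzib  (by vowel merger, apocope, pre-nasal raising)
Fetori 'seginzib' matches the regular reflex exactly, so the pair is cognate.

yes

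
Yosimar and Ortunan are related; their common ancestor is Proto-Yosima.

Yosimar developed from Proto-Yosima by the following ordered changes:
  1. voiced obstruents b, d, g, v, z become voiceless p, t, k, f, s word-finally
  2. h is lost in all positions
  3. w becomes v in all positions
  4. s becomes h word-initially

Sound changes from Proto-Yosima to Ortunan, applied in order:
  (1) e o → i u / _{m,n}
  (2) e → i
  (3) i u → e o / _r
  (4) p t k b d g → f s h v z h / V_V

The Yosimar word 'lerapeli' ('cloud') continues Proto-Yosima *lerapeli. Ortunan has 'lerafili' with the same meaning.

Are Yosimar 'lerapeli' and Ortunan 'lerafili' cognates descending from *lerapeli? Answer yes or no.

yes

Derive the expected Ortunan reflex of *lerapeli:
Ortunan: *lerapeli > lirapili > lerapili > lerafili  (by vowel merger, pre-rhotic lowering, intervocalic lenition)
Ortunan 'lerafili' matches the regular reflex exactly, so the pair is cognate.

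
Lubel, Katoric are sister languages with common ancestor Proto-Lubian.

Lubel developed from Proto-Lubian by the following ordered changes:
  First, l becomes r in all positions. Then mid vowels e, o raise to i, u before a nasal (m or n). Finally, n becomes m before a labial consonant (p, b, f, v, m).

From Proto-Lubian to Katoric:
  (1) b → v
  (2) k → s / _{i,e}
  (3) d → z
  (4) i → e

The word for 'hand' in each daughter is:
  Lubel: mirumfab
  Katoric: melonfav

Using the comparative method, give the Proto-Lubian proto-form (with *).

Position 2: Lubel has i, Katoric has e. Taking the neighbouring segments as reconstructed: Lubel i can only go back to *i; Katoric e could go back to *e or *i — the one source consistent with every daughter is *i.
Position 8: Lubel has b, Katoric has v. Lubel preserves b here (none of its changes turn any other segment into b), so the proto-segment is *b.
This points to *milonfab. Verify forward in each daughter:
Lubel: *milonfab > mironfab > mirunfab > mirumfab  (by unconditioned shift, pre-nasal raising, nasal place assimilation)
Katoric: *milonfab > milonfav > melonfav  (by unconditioned shift, vowel merger)
*milonfab is the unique common source.

*milonfab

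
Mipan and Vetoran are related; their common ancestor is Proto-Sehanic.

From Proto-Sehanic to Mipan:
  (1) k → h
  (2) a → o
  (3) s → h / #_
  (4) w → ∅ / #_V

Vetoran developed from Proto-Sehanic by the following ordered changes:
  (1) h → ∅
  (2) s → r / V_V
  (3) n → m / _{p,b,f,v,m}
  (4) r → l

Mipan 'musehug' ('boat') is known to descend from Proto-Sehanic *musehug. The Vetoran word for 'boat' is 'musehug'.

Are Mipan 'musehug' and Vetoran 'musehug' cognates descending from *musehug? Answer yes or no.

Derive the expected Vetoran reflex of *musehug:
Vetoran: *musehug > museug > mureug > muleug  (by h-loss, rhotacism, unconditioned shift)
The regular Vetoran reflex would be 'muleug', but the attested form is 'musehug'. The correspondence is irregular, so they are not cognates (the Vetoran form has a different source).

no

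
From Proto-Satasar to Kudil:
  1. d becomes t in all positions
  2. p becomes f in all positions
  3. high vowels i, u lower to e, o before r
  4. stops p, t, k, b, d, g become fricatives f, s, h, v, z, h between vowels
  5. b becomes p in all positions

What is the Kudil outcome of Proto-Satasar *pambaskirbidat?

Kudil: start from *pambaskirbidat.
  rule 1 (unconditioned shift): pambaskirbidat → pambaskirbitat
  rule 2 (unconditioned shift): pambaskirbitat → fambaskirbitat
  rule 3 (pre-rhotic lowering): fambaskirbitat → fambaskerbitat
  rule 4 (intervocalic lenition): fambaskerbitat → fambaskerbisat
  rule 5 (unconditioned shift): fambaskerbisat → fampaskerpisat
  ⇒ Kudil fampaskerpisat

fampaskerpisat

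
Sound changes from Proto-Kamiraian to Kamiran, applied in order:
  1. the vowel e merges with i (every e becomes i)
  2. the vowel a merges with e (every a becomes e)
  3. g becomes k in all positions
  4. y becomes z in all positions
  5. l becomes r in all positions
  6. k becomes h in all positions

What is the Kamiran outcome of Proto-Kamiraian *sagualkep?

sehuerhip

Kamiran: *sagualkep
  sagualkep → sagualkip   [vowel merger]
  sagualkip → seguelkip   [vowel merger]
  seguelkip → sekuelkip   [unconditioned shift]
  sekuelkip (rule 4 does not apply)
  sekuelkip → sekuerkip   [unconditioned shift]
  sekuerkip → sehuerhip   [unconditioned shift]
  giving Kamiran sehuerhip.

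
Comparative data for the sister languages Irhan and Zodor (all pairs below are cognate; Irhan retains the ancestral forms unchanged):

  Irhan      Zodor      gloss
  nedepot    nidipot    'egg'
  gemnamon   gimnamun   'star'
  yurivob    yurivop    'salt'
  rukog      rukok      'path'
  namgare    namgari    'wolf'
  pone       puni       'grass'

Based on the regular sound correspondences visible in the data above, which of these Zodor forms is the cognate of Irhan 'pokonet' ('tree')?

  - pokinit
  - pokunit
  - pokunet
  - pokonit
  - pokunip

gemnamon ~ gimnamun, pone ~ puni — Irhan o corresponds to Zodor u after a consonant, before a nasal.
nedepot ~ nidipot — Irhan e corresponds to Zodor i after a consonant, before a consonant other than r, m, n, p, b, f, v.
Applying these to Irhan 'pokonet':
  pokonet → pokunet   (o→u after a consonant, before a nasal)
  pokunet → pokunit   (e→i after a consonant, before a consonant other than r, m, n, p, b, f, v)
So the Zodor cognate is 'pokunit'.

pokunit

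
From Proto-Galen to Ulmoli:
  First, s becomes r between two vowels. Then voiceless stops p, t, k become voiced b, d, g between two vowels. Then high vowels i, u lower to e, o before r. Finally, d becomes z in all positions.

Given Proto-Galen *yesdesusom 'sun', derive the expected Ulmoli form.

yeszerorom

Ulmoli: start from *yesdesusom.
  rule 1 (rhotacism): yesdesusom → yesderurom
  rule 2: no change — yesderurom
  rule 3 (pre-rhotic lowering): yesderurom → yesderorom
  rule 4 (unconditioned shift): yesderorom → yeszerorom
  ⇒ Ulmoli yeszerorom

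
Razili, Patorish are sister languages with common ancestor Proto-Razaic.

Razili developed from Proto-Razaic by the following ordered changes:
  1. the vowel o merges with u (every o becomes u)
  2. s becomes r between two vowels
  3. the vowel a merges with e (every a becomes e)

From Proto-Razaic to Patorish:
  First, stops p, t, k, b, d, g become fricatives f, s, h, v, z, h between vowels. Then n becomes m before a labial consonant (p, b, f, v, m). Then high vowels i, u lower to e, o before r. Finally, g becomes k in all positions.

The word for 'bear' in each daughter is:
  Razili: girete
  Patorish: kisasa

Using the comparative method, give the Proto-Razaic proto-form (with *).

Position 6: Razili has e, Patorish has a. Patorish preserves a here (none of its changes turn any other segment into a), so the proto-segment is *a.
Position 4: Razili has e, Patorish has a. Patorish preserves a here (none of its changes turn any other segment into a), so the proto-segment is *a.
This points to *gisata. Verify forward in each daughter:
Razili: start from *gisata.
  rule 1: no change — gisata
  rule 2 (rhotacism): gisata → girata
  rule 3 (vowel merger): girata → girete
  ⇒ Razili girete
Patorish: *gisata
  gisata → gisasa   [intervocalic lenition]
  gisasa (rule 2 does not apply)
  gisasa (rule 3 does not apply)
  gisasa → kisasa   [unconditioned shift]
  giving Patorish kisasa.
*gisata is the unique common source.

*gisata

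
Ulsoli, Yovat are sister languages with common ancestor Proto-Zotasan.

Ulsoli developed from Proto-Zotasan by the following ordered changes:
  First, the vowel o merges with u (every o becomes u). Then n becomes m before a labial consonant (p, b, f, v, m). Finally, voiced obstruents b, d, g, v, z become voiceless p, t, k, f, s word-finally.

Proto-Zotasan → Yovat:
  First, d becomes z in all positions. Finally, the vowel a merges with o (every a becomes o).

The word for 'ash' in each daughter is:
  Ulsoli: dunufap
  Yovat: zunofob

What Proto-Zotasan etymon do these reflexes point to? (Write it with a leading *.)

*dunofab

Position 4: Ulsoli has u, Yovat has o. Taking the neighbouring segments as reconstructed: Ulsoli u could go back to *o or *u; Yovat o could go back to *a or *o — the one source consistent with every daughter is *o.
Position 1: Ulsoli has d, Yovat has z. Ulsoli preserves d here (none of its changes turn any other segment into d), so the proto-segment is *d.
Continuing position by position gives *dunofab; check it forward:
Ulsoli: *dunofab > dunufab > dunufap  (by vowel merger, final devoicing)
Yovat: *dunofab > zunofab > zunofob  (by unconditioned shift, vowel merger)
*dunofab is the unique common source.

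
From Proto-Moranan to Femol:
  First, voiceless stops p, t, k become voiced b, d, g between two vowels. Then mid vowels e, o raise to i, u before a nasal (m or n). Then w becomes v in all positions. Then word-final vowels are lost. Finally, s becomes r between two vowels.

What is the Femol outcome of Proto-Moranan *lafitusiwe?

Femol: *lafitusiwe > lafidusiwe > lafidusive > lafidusiv > lafiduriv  (by intervocalic voicing, unconditioned shift, apocope, rhotacism)

lafiduriv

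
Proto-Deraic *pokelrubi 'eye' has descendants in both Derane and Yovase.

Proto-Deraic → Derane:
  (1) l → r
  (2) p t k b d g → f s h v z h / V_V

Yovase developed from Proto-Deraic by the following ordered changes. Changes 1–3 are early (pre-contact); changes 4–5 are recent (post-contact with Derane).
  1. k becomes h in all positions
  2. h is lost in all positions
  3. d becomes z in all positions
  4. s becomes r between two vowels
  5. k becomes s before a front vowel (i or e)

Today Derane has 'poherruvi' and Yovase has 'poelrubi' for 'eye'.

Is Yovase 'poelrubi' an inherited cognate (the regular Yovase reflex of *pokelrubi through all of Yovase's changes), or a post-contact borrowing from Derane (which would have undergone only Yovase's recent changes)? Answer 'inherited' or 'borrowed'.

If inherited, *pokelrubi would pass through all of Yovase's changes:
Yovase: start from *pokelrubi.
  rule 1 (unconditioned shift): pokelrubi → pohelrubi
  rule 2 (h-loss): pohelrubi → poelrubi
  rule 3: no change — poelrubi
  rule 4: no change — poelrubi
  rule 5: no change — poelrubi
  ⇒ Yovase poelrubi
If borrowed from Derane 'poherruvi' after the early changes, it would undergo only the recent ones:
  rule 4 (rhotacism): no change (poherruvi)
  rule 5 (palatalisation): no change (poherruvi)
  ⇒ as a loan: poherruvi
Yovase 'poelrubi' matches the inherited outcome exactly, so it is an inherited cognate, not a loan.

inherited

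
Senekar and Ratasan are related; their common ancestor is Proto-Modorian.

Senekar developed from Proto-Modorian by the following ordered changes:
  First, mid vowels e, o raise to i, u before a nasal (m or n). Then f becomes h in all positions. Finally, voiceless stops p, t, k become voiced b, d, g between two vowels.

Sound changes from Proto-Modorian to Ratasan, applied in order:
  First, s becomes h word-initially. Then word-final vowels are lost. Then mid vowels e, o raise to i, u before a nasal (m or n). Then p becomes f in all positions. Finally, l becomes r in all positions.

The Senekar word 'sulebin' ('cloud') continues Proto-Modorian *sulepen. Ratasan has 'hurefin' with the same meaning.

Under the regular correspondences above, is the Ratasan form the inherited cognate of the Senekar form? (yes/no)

Derive the expected Ratasan reflex of *sulepen:
Ratasan: *sulepen > hulepen > hulepin > hulefin > hurefin  (by debuccalisation, pre-nasal raising, unconditioned shift, unconditioned shift)
Ratasan 'hurefin' matches the regular reflex exactly, so the pair is cognate.

yes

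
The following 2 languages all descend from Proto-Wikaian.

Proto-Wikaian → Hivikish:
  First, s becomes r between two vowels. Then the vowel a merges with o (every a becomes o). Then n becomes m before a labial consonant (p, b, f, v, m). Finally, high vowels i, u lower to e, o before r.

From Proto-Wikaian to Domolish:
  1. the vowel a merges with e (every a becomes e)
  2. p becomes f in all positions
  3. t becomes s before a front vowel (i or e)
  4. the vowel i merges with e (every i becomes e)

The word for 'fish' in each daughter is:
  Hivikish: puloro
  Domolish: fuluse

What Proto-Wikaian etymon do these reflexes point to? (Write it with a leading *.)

Position 1: Hivikish has p, Domolish has f. Hivikish preserves p here (none of its changes turn any other segment into p), so the proto-segment is *p.
Position 5: Hivikish has r, Domolish has s. Taking the neighbouring segments as reconstructed: Hivikish r could go back to *s or *r; Domolish s could go back to *t or *s — the one source consistent with every daughter is *s.
Position 4: Hivikish has o, Domolish has u. Domolish preserves u here (none of its changes turn any other segment into u), so the proto-segment is *u.
Verify the candidate proto-form against each daughter:
Hivikish: start from *pulusa.
  rule 1 (rhotacism): pulusa → pulura
  rule 2 (vowel merger): pulura → puluro
  rule 3: no change — puluro
  rule 4 (pre-rhotic lowering): puluro → puloro
  ⇒ Hivikish puloro
Domolish: *pulusa > puluse > fuluse  (by vowel merger, unconditioned shift)
No other proto-form is consistent with every reflex, so the reconstruction is *pulusa.

*pulusa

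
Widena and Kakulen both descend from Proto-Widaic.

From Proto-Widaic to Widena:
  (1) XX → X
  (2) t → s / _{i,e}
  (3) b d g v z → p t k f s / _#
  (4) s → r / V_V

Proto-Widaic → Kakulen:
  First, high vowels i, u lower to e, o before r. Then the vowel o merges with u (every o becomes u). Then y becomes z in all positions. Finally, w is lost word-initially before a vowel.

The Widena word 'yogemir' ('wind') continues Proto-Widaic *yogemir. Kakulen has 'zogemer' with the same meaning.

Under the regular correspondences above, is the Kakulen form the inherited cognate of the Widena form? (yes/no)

no

Derive the expected Kakulen reflex of *yogemir:
Kakulen: *yogemir
  yogemir → yogemer   [pre-rhotic lowering]
  yogemer → yugemer   [vowel merger]
  yugemer → zugemer   [unconditioned shift]
  zugemer (rule 4 does not apply)
  giving Kakulen zugemer.
The regular Kakulen reflex would be 'zugemer', but the attested form is 'zogemer'. The correspondence is irregular, so they are not cognates (the Kakulen form has a different source).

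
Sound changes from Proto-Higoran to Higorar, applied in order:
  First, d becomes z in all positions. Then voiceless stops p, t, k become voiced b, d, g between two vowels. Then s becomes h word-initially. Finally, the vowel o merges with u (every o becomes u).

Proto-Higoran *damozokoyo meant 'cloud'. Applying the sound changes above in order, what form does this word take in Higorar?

zamuzuguyu

Higorar: start from *damozokoyo.
  rule 1 (unconditioned shift): damozokoyo → zamozokoyo
  rule 2 (intervocalic voicing): zamozokoyo → zamozogoyo
  rule 3: no change — zamozogoyo
  rule 4 (vowel merger): zamozogoyo → zamuzuguyu
  ⇒ Higorar zamuzuguyu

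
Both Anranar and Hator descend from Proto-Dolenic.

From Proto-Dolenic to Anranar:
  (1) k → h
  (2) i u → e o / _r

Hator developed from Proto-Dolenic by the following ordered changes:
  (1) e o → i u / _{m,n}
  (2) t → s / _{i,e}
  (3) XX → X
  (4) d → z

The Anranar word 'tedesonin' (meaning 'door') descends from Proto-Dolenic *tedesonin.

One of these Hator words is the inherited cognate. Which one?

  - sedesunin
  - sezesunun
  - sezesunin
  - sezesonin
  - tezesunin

sezesunin

Hator: *tedesonin > tedesunin > sedesunin > sezesunin  (by pre-nasal raising, palatalisation, unconditioned shift)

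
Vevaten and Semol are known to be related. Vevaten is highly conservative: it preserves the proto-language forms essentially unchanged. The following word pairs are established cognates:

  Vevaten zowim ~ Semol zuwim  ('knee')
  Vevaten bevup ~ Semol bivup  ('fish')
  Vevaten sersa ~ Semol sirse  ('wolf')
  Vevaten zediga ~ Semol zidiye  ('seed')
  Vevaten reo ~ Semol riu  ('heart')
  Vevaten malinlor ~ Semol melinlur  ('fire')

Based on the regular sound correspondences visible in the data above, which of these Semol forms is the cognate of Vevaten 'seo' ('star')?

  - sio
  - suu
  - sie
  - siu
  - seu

reo ~ riu — Vevaten e corresponds to Semol i after a consonant, before a back vowel.
reo ~ riu — Vevaten o corresponds to Semol u word-finally.
Applying these to Vevaten 'seo':
  seo → sio   (e→i after a consonant, before a back vowel)
  sio → siu   (o→u word-finally)
So the Semol cognate is 'siu'.

siu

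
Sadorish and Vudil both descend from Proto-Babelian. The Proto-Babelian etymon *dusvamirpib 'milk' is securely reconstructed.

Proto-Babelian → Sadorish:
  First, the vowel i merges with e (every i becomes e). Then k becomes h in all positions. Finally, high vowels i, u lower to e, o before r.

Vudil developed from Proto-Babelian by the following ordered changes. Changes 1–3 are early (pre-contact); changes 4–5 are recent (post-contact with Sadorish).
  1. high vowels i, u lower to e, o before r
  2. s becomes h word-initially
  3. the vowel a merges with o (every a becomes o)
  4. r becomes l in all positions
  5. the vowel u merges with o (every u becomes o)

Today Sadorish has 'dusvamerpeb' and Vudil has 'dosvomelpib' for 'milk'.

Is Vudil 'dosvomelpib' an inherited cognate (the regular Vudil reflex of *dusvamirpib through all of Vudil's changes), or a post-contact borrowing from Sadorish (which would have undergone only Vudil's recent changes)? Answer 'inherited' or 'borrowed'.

inherited

If inherited, *dusvamirpib would pass through all of Vudil's changes:
Vudil: *dusvamirpib > dusvamerpib > dusvomerpib > dusvomelpib > dosvomelpib  (by pre-rhotic lowering, vowel merger, unconditioned shift, vowel merger)
If borrowed from Sadorish 'dusvamerpeb' after the early changes, it would undergo only the recent ones:
  rule 4 (unconditioned shift): dusvamerpeb → dusvamelpeb
  rule 5 (vowel merger): dusvamelpeb → dosvamelpeb
  ⇒ as a loan: dosvamelpeb
Vudil 'dosvomelpib' matches the inherited outcome exactly, so it is an inherited cognate, not a loan.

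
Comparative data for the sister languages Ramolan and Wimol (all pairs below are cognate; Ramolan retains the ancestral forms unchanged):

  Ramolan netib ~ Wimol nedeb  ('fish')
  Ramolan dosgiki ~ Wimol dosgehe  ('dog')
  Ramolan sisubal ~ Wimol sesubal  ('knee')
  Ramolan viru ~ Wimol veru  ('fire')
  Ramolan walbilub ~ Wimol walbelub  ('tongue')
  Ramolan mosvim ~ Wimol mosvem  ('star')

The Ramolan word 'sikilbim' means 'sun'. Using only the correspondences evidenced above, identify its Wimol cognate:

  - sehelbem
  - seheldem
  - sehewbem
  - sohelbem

dosgiki ~ dosgehe, sisubal ~ sesubal — Ramolan i corresponds to Wimol e after a consonant, before a consonant other than r, m, n, p, b, f, v.
dosgiki ~ dosgehe — Ramolan k corresponds to Wimol h between vowels (before a front vowel).
mosvim ~ mosvem — Ramolan i corresponds to Wimol e after a consonant, before a nasal.
Applying these to Ramolan 'sikilbim':
  sikilbim → sekilbim   (i→e after a consonant, before a consonant other than r, m, n, p, b, f, v)
  sekilbim → sehilbim   (k→h between vowels (before a front vowel))
  sehilbim → sehelbim   (i→e after a consonant, before a consonant other than r, m, n, p, b, f, v)
  sehelbim → sehelbem   (i→e after a consonant, before a nasal)
So the Wimol cognate is 'sehelbem'.

sehelbem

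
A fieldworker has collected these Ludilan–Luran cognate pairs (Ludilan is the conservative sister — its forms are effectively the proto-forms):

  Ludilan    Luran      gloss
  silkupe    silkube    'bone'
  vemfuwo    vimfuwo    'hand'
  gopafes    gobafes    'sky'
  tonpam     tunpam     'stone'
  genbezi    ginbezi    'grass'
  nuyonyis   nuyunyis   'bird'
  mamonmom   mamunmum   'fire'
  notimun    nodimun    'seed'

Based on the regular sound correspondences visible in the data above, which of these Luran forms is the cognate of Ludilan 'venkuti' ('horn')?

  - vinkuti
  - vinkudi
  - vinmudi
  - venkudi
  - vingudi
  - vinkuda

vinkudi

genbezi ~ ginbezi — Ludilan e corresponds to Luran i after a consonant, before a nasal.
notimun ~ nodimun — Ludilan t corresponds to Luran d between vowels (before a front vowel).
Applying these to Ludilan 'venkuti':
  venkuti → vinkuti   (e→i after a consonant, before a nasal)
  vinkuti → vinkudi   (t→d between vowels (before a front vowel))
So the Luran cognate is 'vinkudi'.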